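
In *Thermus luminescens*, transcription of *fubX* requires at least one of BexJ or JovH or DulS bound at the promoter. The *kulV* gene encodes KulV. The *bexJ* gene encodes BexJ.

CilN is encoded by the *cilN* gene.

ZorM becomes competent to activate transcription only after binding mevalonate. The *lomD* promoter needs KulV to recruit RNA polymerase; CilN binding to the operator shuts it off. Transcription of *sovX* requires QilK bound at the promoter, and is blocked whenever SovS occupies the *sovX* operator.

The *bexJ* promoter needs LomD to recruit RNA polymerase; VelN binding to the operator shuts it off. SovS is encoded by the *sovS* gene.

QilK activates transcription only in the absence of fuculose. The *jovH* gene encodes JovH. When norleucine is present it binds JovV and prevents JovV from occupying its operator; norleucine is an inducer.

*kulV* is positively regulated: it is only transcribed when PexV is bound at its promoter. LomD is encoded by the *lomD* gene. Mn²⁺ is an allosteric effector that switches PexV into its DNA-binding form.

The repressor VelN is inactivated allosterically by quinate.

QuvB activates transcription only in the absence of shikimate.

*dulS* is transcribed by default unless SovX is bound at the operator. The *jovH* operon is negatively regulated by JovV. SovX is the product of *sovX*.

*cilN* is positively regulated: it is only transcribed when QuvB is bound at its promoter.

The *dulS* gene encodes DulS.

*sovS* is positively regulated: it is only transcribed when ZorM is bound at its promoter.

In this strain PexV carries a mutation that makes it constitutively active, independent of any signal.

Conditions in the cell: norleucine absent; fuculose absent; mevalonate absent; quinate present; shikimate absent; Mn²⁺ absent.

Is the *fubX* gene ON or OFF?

OFF

PexV is constitutively active in this strain.
No repressor is bound and PexV is active, so *kulV* is transcribed.
So KulV is produced and active.
Shikimate is absent, so QuvB is active.
No repressor is bound and QuvB is active, so *cilN* is transcribed.
So CilN is produced and active.
With repressor CilN bound, *lomD* is not transcribed.
So LomD is not produced.
Quinate is present, so VelN is inactive.
Required activator LomD is absent, so *bexJ* is not transcribed.
So BexJ is not produced.
Norleucine is absent, so JovV is active.
With repressor JovV bound, *jovH* is not transcribed.
So JovH is not produced.
Fuculose is absent, so QilK is active.
Mevalonate is absent, so ZorM is inactive.
Required activator ZorM is absent, so *sovS* is not transcribed.
So SovS is not produced.
No repressor is bound and QilK is active, so *sovX* is transcribed.
So SovX is produced and active.
With repressor SovX bound, *dulS* is not transcribed.
So DulS is not produced.
No activator is available at the *fubX* promoter, so *fubX* is not transcribed.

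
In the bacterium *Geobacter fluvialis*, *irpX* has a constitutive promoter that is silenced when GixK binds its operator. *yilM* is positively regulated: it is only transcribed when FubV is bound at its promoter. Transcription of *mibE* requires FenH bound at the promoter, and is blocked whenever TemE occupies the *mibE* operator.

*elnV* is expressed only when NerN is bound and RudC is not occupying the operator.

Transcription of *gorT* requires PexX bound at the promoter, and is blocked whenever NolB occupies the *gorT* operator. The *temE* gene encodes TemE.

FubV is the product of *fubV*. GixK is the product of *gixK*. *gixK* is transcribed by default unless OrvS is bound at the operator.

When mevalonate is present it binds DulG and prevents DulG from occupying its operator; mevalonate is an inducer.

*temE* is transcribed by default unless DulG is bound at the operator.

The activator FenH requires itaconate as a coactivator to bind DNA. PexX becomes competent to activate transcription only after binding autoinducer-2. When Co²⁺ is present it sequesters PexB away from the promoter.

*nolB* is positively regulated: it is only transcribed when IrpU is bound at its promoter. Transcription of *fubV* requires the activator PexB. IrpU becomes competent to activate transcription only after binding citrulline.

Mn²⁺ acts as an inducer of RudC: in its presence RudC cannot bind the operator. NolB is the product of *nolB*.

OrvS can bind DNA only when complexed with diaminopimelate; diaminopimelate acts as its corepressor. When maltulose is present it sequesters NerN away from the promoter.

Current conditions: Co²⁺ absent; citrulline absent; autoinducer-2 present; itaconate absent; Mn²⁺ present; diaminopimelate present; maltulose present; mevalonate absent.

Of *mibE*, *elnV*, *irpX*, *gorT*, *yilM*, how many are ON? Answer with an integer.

Mevalonate is absent, so DulG is active.
With repressor DulG bound, *temE* is not transcribed.
So TemE is not produced.
Itaconate is absent, so FenH is inactive.
Required activator FenH is absent, so *mibE* is not transcribed.
→ *mibE* is OFF.
Mn²⁺ is present, so RudC is inactive.
Maltulose is present, so NerN is inactive.
Required activator NerN is absent, so *elnV* is not transcribed.
→ *elnV* is OFF.
Diaminopimelate is present, so OrvS is active.
With repressor OrvS bound, *gixK* is not transcribed.
So GixK is not produced.
With no repressor bound, *irpX* is transcribed.
→ *irpX* is ON.
Citrulline is absent, so IrpU is inactive.
Required activator IrpU is absent, so *nolB* is not transcribed.
So NolB is not produced.
Autoinducer-2 is present, so PexX is active.
No repressor is bound and PexX is active, so *gorT* is transcribed.
→ *gorT* is ON.
Co²⁺ is absent, so PexB is active.
No repressor is bound and PexB is active, so *fubV* is transcribed.
So FubV is produced and active.
No repressor is bound and FubV is active, so *yilM* is transcribed.
→ *yilM* is ON.
3 of the 5 genes are transcribed.

3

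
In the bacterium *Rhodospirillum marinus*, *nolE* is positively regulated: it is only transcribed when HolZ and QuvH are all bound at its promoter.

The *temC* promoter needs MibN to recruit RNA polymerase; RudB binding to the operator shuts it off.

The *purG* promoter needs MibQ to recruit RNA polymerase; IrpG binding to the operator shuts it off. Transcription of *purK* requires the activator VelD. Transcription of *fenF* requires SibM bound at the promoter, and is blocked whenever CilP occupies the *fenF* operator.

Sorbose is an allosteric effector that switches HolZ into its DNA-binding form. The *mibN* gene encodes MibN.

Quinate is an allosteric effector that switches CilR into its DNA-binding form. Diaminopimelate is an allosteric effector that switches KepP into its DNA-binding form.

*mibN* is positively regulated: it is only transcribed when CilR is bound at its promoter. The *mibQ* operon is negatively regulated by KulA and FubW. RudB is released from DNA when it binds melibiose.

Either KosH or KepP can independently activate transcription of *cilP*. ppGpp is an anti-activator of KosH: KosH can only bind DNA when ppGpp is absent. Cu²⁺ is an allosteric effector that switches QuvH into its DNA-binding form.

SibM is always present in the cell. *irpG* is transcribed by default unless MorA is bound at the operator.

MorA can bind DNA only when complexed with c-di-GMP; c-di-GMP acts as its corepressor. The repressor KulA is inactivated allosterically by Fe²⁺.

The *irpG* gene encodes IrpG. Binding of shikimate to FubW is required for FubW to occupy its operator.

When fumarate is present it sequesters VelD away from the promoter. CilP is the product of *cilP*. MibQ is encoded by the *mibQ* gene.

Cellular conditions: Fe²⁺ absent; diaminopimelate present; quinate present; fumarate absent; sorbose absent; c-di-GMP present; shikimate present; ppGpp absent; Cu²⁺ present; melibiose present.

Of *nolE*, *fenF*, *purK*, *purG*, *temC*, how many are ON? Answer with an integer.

2

Sorbose is absent, so HolZ is inactive.
Cu²⁺ is present, so QuvH is active.
Required activator HolZ is absent, so *nolE* is not transcribed.
→ *nolE* is OFF.
SibM is produced constitutively and is active.
ppGpp is absent, so KosH is active.
Diaminopimelate is present, so KepP is active.
Activator KosH is present, so *cilP* is transcribed.
So CilP is produced and active.
With repressor CilP bound, *fenF* is not transcribed.
→ *fenF* is OFF.
Fumarate is absent, so VelD is active.
No repressor is bound and VelD is active, so *purK* is transcribed.
→ *purK* is ON.
c-di-GMP is present, so MorA is active.
With repressor MorA bound, *irpG* is not transcribed.
So IrpG is not produced.
Fe²⁺ is absent, so KulA is active.
Shikimate is present, so FubW is active.
With repressor KulA bound, *mibQ* is not transcribed.
So MibQ is not produced.
Required activator MibQ is absent, so *purG* is not transcribed.
→ *purG* is OFF.
Quinate is present, so CilR is active.
No repressor is bound and CilR is active, so *mibN* is transcribed.
So MibN is produced and active.
Melibiose is present, so RudB is inactive.
No repressor is bound and MibN is active, so *temC* is transcribed.
→ *temC* is ON.
2 of the 5 genes are transcribed.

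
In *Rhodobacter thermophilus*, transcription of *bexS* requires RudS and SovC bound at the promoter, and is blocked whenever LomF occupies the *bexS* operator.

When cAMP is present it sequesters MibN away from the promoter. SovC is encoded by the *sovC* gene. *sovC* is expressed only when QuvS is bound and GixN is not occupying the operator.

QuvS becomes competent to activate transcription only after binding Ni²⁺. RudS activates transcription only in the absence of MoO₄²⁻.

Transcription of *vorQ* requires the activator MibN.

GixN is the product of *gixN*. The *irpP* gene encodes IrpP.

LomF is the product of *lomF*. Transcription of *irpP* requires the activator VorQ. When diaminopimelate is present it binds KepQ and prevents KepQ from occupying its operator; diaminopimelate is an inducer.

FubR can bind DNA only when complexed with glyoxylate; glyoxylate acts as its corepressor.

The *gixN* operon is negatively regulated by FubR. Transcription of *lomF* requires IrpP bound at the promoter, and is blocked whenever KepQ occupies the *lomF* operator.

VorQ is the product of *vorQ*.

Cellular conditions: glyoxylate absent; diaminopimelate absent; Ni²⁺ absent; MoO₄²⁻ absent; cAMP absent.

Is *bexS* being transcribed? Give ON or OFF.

OFF

cAMP is absent, so MibN is active.
No repressor is bound and MibN is active, so *vorQ* is transcribed.
So VorQ is produced and active.
No repressor is bound and VorQ is active, so *irpP* is transcribed.
So IrpP is produced and active.
Diaminopimelate is absent, so KepQ is active.
With repressor KepQ bound, *lomF* is not transcribed.
So LomF is not produced.
MoO₄²⁻ is absent, so RudS is active.
Ni²⁺ is absent, so QuvS is inactive.
Glyoxylate is absent, so FubR is inactive.
With no repressor bound, *gixN* is transcribed.
So GixN is produced and active.
With repressor GixN bound, *sovC* is not transcribed.
So SovC is not produced.
Required activator SovC is absent, so *bexS* is not transcribed.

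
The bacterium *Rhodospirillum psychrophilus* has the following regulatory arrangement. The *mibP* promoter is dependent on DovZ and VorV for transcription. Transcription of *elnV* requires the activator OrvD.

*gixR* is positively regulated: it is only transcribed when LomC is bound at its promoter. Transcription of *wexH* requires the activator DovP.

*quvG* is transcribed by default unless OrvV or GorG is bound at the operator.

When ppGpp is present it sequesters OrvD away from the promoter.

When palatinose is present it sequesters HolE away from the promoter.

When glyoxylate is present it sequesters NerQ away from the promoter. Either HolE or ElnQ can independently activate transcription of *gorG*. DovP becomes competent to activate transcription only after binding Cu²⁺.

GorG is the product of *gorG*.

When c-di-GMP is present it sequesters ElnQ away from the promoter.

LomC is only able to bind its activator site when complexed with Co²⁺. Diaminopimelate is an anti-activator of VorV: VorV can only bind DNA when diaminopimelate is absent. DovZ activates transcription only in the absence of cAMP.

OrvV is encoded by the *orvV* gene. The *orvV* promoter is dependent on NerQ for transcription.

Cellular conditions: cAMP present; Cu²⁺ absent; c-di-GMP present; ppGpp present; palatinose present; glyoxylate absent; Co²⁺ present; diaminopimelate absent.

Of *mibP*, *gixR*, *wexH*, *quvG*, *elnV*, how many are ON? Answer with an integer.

cAMP is present, so DovZ is inactive.
Diaminopimelate is absent, so VorV is active.
Required activator DovZ is absent, so *mibP* is not transcribed.
→ *mibP* is OFF.
Co²⁺ is present, so LomC is active.
No repressor is bound and LomC is active, so *gixR* is transcribed.
→ *gixR* is ON.
Cu²⁺ is absent, so DovP is inactive.
Required activator DovP is absent, so *wexH* is not transcribed.
→ *wexH* is OFF.
Glyoxylate is absent, so NerQ is active.
No repressor is bound and NerQ is active, so *orvV* is transcribed.
So OrvV is produced and active.
Palatinose is present, so HolE is inactive.
c-di-GMP is present, so ElnQ is inactive.
No activator is available at the *gorG* promoter, so *gorG* is not transcribed.
So GorG is not produced.
With repressor OrvV bound, *quvG* is not transcribed.
→ *quvG* is OFF.
ppGpp is present, so OrvD is inactive.
Required activator OrvD is absent, so *elnV* is not transcribed.
→ *elnV* is OFF.
1 of the 5 genes is transcribed.

1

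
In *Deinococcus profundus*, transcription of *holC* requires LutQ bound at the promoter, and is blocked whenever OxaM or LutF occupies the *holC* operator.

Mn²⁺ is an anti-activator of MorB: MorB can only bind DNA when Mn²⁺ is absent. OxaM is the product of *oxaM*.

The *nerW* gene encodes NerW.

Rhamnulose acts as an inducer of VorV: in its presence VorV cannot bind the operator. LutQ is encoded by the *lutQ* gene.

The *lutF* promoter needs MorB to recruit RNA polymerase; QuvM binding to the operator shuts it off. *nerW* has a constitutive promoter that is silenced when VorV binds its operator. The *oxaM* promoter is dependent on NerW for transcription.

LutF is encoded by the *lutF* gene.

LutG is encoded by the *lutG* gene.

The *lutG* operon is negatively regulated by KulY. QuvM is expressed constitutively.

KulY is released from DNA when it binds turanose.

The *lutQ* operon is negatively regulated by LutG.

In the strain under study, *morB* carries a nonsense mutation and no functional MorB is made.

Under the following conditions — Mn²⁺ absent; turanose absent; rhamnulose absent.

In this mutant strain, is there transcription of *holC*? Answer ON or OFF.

ON

Rhamnulose is absent, so VorV is active.
With repressor VorV bound, *nerW* is not transcribed.
So NerW is not produced.
Required activator NerW is absent, so *oxaM* is not transcribed.
So OxaM is not produced.
MorB is non-functional in this strain, so it has no effect.
QuvM is produced constitutively and is active.
With repressor QuvM bound, *lutF* is not transcribed.
So LutF is not produced.
Turanose is absent, so KulY is active.
With repressor KulY bound, *lutG* is not transcribed.
So LutG is not produced.
With no repressor bound, *lutQ* is transcribed.
So LutQ is produced and active.
No repressor is bound and LutQ is active, so *holC* is transcribed.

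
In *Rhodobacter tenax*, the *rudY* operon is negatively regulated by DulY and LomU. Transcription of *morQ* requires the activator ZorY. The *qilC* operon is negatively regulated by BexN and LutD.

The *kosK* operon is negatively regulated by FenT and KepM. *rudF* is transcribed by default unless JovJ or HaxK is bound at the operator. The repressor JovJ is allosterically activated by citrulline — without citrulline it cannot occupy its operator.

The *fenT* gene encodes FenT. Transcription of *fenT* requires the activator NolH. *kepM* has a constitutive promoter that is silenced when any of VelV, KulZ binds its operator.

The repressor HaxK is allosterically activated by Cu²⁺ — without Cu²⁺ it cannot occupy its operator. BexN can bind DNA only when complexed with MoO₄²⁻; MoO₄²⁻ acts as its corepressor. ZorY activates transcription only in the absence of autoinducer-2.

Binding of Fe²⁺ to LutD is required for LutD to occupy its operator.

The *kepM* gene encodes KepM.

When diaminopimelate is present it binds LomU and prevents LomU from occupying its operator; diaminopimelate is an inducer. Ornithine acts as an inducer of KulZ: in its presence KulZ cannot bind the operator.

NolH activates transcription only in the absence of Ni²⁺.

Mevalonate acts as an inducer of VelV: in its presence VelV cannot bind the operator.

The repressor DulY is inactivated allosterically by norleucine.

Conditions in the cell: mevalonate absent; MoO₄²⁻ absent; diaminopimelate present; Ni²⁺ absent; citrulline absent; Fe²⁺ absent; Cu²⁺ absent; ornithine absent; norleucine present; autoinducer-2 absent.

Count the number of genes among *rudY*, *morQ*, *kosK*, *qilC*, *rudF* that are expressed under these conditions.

4

Norleucine is present, so DulY is inactive.
Diaminopimelate is present, so LomU is inactive.
With no repressor bound, *rudY* is transcribed.
→ *rudY* is ON.
Autoinducer-2 is absent, so ZorY is active.
No repressor is bound and ZorY is active, so *morQ* is transcribed.
→ *morQ* is ON.
Ni²⁺ is absent, so NolH is active.
No repressor is bound and NolH is active, so *fenT* is transcribed.
So FenT is produced and active.
Mevalonate is absent, so VelV is active.
Ornithine is absent, so KulZ is active.
With repressor VelV bound, *kepM* is not transcribed.
So KepM is not produced.
With repressor FenT bound, *kosK* is not transcribed.
→ *kosK* is OFF.
MoO₄²⁻ is absent, so BexN is inactive.
Fe²⁺ is absent, so LutD is inactive.
With no repressor bound, *qilC* is transcribed.
→ *qilC* is ON.
Citrulline is absent, so JovJ is inactive.
Cu²⁺ is absent, so HaxK is inactive.
With no repressor bound, *rudF* is transcribed.
→ *rudF* is ON.
4 of the 5 genes are transcribed.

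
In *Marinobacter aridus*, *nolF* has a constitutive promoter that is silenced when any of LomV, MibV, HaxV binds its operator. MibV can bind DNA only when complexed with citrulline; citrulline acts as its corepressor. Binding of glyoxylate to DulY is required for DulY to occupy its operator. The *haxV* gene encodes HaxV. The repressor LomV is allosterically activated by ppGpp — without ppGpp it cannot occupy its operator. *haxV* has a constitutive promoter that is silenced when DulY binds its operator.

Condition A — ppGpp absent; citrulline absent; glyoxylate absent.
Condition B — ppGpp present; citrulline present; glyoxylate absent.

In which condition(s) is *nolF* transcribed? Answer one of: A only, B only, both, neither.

Condition A:
ppGpp is absent, so LomV is inactive.
Citrulline is absent, so MibV is inactive.
Glyoxylate is absent, so DulY is inactive.
With no repressor bound, *haxV* is transcribed.
So HaxV is produced and active.
With repressor HaxV bound, *nolF* is not transcribed.
→ *nolF* is OFF in A.
Condition B:
ppGpp is present, so LomV is active.
Citrulline is present, so MibV is active.
Glyoxylate is absent, so DulY is inactive.
With no repressor bound, *haxV* is transcribed.
So HaxV is produced and active.
With repressor LomV bound, *nolF* is not transcribed.
→ *nolF* is OFF in B.

neither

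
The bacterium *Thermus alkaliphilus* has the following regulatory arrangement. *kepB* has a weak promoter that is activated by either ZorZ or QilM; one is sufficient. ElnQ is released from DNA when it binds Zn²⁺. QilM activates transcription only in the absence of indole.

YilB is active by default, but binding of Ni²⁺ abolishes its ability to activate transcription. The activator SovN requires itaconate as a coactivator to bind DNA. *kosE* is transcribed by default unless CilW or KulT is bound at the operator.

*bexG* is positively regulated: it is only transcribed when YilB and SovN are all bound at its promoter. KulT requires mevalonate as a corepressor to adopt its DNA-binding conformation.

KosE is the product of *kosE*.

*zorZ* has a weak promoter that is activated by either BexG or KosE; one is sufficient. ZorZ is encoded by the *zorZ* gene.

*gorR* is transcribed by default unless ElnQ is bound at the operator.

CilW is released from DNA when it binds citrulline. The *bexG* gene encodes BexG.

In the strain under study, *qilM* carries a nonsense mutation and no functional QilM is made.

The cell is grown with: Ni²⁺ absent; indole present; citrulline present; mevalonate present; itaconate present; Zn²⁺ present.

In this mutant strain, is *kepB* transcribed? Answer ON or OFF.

ON

Ni²⁺ is absent, so YilB is active.
Itaconate is present, so SovN is active.
No repressor is bound and YilB and SovN are active, so *bexG* is transcribed.
So BexG is produced and active.
Citrulline is present, so CilW is inactive.
Mevalonate is present, so KulT is active.
With repressor KulT bound, *kosE* is not transcribed.
So KosE is not produced.
Activator BexG is present, so *zorZ* is transcribed.
So ZorZ is produced and active.
QilM is non-functional in this strain, so it has no effect.
Activator ZorZ is present, so *kepB* is transcribed.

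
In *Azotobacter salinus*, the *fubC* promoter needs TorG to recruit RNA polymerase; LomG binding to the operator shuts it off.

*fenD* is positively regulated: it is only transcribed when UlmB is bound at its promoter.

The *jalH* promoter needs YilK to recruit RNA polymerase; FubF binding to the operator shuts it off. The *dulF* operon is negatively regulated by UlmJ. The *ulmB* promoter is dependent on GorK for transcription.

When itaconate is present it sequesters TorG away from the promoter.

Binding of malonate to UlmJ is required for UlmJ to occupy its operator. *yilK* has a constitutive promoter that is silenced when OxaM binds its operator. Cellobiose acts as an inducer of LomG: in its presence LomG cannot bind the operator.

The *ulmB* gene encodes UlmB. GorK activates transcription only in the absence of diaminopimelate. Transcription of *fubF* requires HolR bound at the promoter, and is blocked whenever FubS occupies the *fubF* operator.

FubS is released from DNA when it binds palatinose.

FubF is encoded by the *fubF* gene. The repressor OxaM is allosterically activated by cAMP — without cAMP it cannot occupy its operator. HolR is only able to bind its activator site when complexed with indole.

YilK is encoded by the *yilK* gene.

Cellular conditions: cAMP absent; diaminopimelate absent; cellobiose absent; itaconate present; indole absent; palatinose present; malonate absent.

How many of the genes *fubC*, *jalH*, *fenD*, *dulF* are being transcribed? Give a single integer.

3

Cellobiose is absent, so LomG is active.
Itaconate is present, so TorG is inactive.
With repressor LomG bound, *fubC* is not transcribed.
→ *fubC* is OFF.
Indole is absent, so HolR is inactive.
Palatinose is present, so FubS is inactive.
Required activator HolR is absent, so *fubF* is not transcribed.
So FubF is not produced.
cAMP is absent, so OxaM is inactive.
With no repressor bound, *yilK* is transcribed.
So YilK is produced and active.
No repressor is bound and YilK is active, so *jalH* is transcribed.
→ *jalH* is ON.
Diaminopimelate is absent, so GorK is active.
No repressor is bound and GorK is active, so *ulmB* is transcribed.
So UlmB is produced and active.
No repressor is bound and UlmB is active, so *fenD* is transcribed.
→ *fenD* is ON.
Malonate is absent, so UlmJ is inactive.
With no repressor bound, *dulF* is transcribed.
→ *dulF* is ON.
3 of the 4 genes are transcribed.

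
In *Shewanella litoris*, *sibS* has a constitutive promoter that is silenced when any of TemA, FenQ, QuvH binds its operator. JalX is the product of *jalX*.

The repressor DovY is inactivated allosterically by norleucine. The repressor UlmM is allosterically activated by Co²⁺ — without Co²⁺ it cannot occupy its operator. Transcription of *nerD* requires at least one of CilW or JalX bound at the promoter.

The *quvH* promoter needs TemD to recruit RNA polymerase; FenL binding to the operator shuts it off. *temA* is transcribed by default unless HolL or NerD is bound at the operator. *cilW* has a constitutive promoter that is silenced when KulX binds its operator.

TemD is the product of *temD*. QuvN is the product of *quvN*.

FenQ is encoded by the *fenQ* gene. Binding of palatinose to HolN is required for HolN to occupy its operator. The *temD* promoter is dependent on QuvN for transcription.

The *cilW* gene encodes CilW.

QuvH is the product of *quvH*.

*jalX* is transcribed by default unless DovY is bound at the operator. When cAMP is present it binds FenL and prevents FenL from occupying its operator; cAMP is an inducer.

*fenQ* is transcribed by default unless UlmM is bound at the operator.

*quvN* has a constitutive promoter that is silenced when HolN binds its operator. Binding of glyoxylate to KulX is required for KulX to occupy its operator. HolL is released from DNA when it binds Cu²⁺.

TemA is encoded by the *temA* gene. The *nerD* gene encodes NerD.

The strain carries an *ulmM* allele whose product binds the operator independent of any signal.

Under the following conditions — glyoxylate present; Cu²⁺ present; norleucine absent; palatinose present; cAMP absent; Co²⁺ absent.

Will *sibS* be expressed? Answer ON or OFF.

Cu²⁺ is present, so HolL is inactive.
Glyoxylate is present, so KulX is active.
With repressor KulX bound, *cilW* is not transcribed.
So CilW is not produced.
Norleucine is absent, so DovY is active.
With repressor DovY bound, *jalX* is not transcribed.
So JalX is not produced.
No activator is available at the *nerD* promoter, so *nerD* is not transcribed.
So NerD is not produced.
With no repressor bound, *temA* is transcribed.
So TemA is produced and active.
UlmM is constitutively active in this strain.
With repressor UlmM bound, *fenQ* is not transcribed.
So FenQ is not produced.
Palatinose is present, so HolN is active.
With repressor HolN bound, *quvN* is not transcribed.
So QuvN is not produced.
Required activator QuvN is absent, so *temD* is not transcribed.
So TemD is not produced.
cAMP is absent, so FenL is active.
With repressor FenL bound, *quvH* is not transcribed.
So QuvH is not produced.
With repressor TemA bound, *sibS* is not transcribed.

OFF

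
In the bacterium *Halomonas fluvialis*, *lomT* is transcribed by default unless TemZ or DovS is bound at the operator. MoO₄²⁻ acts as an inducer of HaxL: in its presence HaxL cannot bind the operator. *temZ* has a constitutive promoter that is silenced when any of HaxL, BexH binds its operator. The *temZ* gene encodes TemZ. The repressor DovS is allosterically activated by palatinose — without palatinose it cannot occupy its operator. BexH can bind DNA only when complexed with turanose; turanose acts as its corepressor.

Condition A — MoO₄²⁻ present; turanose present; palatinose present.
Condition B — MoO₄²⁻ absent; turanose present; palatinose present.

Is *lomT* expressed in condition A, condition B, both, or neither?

Condition A:
MoO₄²⁻ is present, so HaxL is inactive.
Turanose is present, so BexH is active.
With repressor BexH bound, *temZ* is not transcribed.
So TemZ is not produced.
Palatinose is present, so DovS is active.
With repressor DovS bound, *lomT* is not transcribed.
→ *lomT* is OFF in A.
Condition B:
MoO₄²⁻ is absent, so HaxL is active.
Turanose is present, so BexH is active.
With repressor HaxL bound, *temZ* is not transcribed.
So TemZ is not produced.
Palatinose is present, so DovS is active.
With repressor DovS bound, *lomT* is not transcribed.
→ *lomT* is OFF in B.

neither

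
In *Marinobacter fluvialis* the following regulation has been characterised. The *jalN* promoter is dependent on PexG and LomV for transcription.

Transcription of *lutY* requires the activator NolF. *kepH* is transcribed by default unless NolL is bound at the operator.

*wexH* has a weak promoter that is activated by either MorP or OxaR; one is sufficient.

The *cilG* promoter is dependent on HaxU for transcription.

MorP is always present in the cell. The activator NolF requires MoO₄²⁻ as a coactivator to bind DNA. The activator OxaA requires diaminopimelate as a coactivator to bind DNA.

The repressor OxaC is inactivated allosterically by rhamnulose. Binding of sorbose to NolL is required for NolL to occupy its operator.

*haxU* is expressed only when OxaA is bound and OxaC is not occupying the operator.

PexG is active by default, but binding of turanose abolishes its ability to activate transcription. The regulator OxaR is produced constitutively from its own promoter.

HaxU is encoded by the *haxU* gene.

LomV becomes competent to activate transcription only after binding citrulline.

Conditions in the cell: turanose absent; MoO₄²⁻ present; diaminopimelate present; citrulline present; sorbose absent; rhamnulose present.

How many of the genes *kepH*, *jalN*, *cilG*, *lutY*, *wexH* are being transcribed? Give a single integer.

Sorbose is absent, so NolL is inactive.
With no repressor bound, *kepH* is transcribed.
→ *kepH* is ON.
Turanose is absent, so PexG is active.
Citrulline is present, so LomV is active.
No repressor is bound and PexG and LomV are active, so *jalN* is transcribed.
→ *jalN* is ON.
Diaminopimelate is present, so OxaA is active.
Rhamnulose is present, so OxaC is inactive.
No repressor is bound and OxaA is active, so *haxU* is transcribed.
So HaxU is produced and active.
No repressor is bound and HaxU is active, so *cilG* is transcribed.
→ *cilG* is ON.
MoO₄²⁻ is present, so NolF is active.
No repressor is bound and NolF is active, so *lutY* is transcribed.
→ *lutY* is ON.
MorP is produced constitutively and is active.
OxaR is produced constitutively and is active.
Activator MorP is present, so *wexH* is transcribed.
→ *wexH* is ON.
5 of the 5 genes are transcribed.

5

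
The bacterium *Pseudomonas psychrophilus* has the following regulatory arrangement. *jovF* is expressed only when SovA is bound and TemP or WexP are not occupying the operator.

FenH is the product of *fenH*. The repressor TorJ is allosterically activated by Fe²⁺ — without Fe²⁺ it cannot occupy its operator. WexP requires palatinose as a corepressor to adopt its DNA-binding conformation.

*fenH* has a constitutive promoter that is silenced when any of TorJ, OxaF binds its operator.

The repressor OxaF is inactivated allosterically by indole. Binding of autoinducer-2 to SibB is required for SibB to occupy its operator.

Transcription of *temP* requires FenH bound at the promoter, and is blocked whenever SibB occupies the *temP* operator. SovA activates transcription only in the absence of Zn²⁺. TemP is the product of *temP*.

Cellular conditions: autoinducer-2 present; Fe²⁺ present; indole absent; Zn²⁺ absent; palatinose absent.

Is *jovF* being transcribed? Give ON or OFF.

Fe²⁺ is present, so TorJ is active.
Indole is absent, so OxaF is active.
With repressor TorJ bound, *fenH* is not transcribed.
So FenH is not produced.
Autoinducer-2 is present, so SibB is active.
With repressor SibB bound, *temP* is not transcribed.
So TemP is not produced.
Zn²⁺ is absent, so SovA is active.
Palatinose is absent, so WexP is inactive.
No repressor is bound and SovA is active, so *jovF* is transcribed.

ON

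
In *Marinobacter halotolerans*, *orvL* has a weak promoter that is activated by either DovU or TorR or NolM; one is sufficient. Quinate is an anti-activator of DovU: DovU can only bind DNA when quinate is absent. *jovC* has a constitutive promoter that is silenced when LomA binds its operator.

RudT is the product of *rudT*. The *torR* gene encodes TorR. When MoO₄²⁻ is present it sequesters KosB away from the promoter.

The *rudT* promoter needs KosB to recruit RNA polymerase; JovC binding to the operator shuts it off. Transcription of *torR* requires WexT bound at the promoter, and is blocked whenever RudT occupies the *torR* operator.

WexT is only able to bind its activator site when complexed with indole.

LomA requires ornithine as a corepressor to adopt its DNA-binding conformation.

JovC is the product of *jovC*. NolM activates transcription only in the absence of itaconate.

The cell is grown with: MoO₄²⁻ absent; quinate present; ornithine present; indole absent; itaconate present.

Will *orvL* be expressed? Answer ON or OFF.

Quinate is present, so DovU is inactive.
MoO₄²⁻ is absent, so KosB is active.
Ornithine is present, so LomA is active.
With repressor LomA bound, *jovC* is not transcribed.
So JovC is not produced.
No repressor is bound and KosB is active, so *rudT* is transcribed.
So RudT is produced and active.
Indole is absent, so WexT is inactive.
With repressor RudT bound, *torR* is not transcribed.
So TorR is not produced.
Itaconate is present, so NolM is inactive.
No activator is available at the *orvL* promoter, so *orvL* is not transcribed.

OFF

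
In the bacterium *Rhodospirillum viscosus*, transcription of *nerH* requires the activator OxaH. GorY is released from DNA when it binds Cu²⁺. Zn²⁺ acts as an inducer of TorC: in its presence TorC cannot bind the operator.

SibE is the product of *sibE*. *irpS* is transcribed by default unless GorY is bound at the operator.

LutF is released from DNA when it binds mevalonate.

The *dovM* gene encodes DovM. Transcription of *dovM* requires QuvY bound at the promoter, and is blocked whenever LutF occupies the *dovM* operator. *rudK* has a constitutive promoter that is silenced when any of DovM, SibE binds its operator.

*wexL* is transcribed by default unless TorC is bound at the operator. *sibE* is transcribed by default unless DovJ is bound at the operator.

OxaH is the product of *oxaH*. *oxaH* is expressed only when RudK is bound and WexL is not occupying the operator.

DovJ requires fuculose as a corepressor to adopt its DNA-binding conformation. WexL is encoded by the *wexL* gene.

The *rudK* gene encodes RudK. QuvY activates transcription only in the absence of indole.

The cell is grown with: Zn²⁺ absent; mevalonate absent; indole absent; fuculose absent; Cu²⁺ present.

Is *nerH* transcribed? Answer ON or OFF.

OFF

Mevalonate is absent, so LutF is active.
Indole is absent, so QuvY is active.
With repressor LutF bound, *dovM* is not transcribed.
So DovM is not produced.
Fuculose is absent, so DovJ is inactive.
With no repressor bound, *sibE* is transcribed.
So SibE is produced and active.
With repressor SibE bound, *rudK* is not transcribed.
So RudK is not produced.
Zn²⁺ is absent, so TorC is active.
With repressor TorC bound, *wexL* is not transcribed.
So WexL is not produced.
Required activator RudK is absent, so *oxaH* is not transcribed.
So OxaH is not produced.
Required activator OxaH is absent, so *nerH* is not transcribed.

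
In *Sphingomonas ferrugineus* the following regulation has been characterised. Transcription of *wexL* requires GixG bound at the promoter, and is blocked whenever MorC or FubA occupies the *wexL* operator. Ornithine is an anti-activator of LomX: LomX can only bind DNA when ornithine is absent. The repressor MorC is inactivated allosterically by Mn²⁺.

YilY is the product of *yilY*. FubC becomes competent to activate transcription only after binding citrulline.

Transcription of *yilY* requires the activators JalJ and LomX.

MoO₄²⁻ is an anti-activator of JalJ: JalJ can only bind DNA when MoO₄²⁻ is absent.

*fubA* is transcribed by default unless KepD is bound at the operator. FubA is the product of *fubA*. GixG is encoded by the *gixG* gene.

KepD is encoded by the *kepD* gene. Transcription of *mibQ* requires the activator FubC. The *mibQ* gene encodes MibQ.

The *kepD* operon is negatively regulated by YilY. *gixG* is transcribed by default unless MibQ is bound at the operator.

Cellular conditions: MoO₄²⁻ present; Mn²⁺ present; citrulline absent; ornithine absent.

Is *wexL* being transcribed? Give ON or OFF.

ON

Mn²⁺ is present, so MorC is inactive.
MoO₄²⁻ is present, so JalJ is inactive.
Ornithine is absent, so LomX is active.
Required activator JalJ is absent, so *yilY* is not transcribed.
So YilY is not produced.
With no repressor bound, *kepD* is transcribed.
So KepD is produced and active.
With repressor KepD bound, *fubA* is not transcribed.
So FubA is not produced.
Citrulline is absent, so FubC is inactive.
Required activator FubC is absent, so *mibQ* is not transcribed.
So MibQ is not produced.
With no repressor bound, *gixG* is transcribed.
So GixG is produced and active.
No repressor is bound and GixG is active, so *wexL* is transcribed.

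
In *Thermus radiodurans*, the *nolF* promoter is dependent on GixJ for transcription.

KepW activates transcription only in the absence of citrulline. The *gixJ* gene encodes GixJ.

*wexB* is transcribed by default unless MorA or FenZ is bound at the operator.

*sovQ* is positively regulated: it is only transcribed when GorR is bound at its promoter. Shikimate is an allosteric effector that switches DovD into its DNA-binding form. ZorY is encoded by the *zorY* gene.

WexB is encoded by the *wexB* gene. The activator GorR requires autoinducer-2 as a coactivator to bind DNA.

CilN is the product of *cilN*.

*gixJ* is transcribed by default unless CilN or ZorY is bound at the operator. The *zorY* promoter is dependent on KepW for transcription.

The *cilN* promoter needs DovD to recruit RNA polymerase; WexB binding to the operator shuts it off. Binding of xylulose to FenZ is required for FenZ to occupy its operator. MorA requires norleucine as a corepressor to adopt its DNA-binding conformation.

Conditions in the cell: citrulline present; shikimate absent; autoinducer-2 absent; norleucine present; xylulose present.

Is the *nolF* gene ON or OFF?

ON

Norleucine is present, so MorA is active.
Xylulose is present, so FenZ is active.
With repressor MorA bound, *wexB* is not transcribed.
So WexB is not produced.
Shikimate is absent, so DovD is inactive.
Required activator DovD is absent, so *cilN* is not transcribed.
So CilN is not produced.
Citrulline is present, so KepW is inactive.
Required activator KepW is absent, so *zorY* is not transcribed.
So ZorY is not produced.
With no repressor bound, *gixJ* is transcribed.
So GixJ is produced and active.
No repressor is bound and GixJ is active, so *nolF* is transcribed.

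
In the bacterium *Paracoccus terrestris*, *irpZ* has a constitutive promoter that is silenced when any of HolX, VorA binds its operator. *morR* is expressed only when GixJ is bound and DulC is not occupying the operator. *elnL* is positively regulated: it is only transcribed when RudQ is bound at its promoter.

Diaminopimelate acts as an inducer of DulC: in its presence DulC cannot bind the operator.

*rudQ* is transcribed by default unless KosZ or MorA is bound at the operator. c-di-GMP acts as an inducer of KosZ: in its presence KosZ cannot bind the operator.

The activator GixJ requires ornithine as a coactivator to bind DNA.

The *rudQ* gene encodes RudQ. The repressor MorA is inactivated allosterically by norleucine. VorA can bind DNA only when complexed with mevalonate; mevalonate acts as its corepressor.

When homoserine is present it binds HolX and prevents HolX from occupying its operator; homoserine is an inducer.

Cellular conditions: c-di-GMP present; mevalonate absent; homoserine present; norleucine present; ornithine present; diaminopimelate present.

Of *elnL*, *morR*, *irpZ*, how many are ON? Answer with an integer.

c-di-GMP is present, so KosZ is inactive.
Norleucine is present, so MorA is inactive.
With no repressor bound, *rudQ* is transcribed.
So RudQ is produced and active.
No repressor is bound and RudQ is active, so *elnL* is transcribed.
→ *elnL* is ON.
Diaminopimelate is present, so DulC is inactive.
Ornithine is present, so GixJ is active.
No repressor is bound and GixJ is active, so *morR* is transcribed.
→ *morR* is ON.
Homoserine is present, so HolX is inactive.
Mevalonate is absent, so VorA is inactive.
With no repressor bound, *irpZ* is transcribed.
→ *irpZ* is ON.
3 of the 3 genes are transcribed.

3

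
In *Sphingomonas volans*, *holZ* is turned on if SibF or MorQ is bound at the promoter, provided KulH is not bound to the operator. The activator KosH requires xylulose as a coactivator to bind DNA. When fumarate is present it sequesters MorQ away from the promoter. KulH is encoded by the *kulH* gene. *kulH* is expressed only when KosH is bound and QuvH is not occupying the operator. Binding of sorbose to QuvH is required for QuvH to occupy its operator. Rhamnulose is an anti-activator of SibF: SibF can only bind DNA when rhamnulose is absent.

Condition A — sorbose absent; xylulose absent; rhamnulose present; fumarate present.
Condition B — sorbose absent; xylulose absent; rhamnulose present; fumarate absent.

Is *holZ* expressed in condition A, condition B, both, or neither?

Condition A:
Sorbose is absent, so QuvH is inactive.
Xylulose is absent, so KosH is inactive.
Required activator KosH is absent, so *kulH* is not transcribed.
So KulH is not produced.
Rhamnulose is present, so SibF is inactive.
Fumarate is present, so MorQ is inactive.
No activator is available at the *holZ* promoter, so *holZ* is not transcribed.
→ *holZ* is OFF in A.
Condition B:
Sorbose is absent, so QuvH is inactive.
Xylulose is absent, so KosH is inactive.
Required activator KosH is absent, so *kulH* is not transcribed.
So KulH is not produced.
Rhamnulose is present, so SibF is inactive.
Fumarate is absent, so MorQ is active.
Activator MorQ is present, so *holZ* is transcribed.
→ *holZ* is ON in B.

B only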